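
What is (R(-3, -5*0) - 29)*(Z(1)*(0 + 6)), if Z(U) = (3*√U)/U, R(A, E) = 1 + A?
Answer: -558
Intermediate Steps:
Z(U) = 3/√U
(R(-3, -5*0) - 29)*(Z(1)*(0 + 6)) = ((1 - 3) - 29)*((3/√1)*(0 + 6)) = (-2 - 29)*((3*1)*6) = -93*6 = -31*18 = -558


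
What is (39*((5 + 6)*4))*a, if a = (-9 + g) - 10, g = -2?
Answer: -36036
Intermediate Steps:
a = -21 (a = (-9 - 2) - 10 = -11 - 10 = -21)
(39*((5 + 6)*4))*a = (39*((5 + 6)*4))*(-21) = (39*(11*4))*(-21) = (39*44)*(-21) = 1716*(-21) = -36036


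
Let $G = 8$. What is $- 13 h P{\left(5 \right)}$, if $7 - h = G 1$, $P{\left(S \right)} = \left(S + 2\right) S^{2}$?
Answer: $2275$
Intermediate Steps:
$P{\left(S \right)} = S^{2} \left(2 + S\right)$ ($P{\left(S \right)} = \left(2 + S\right) S^{2} = S^{2} \left(2 + S\right)$)
$h = -1$ ($h = 7 - 8 \cdot 1 = 7 - 8 = -1$)
$- 13 h P{\left(5 \right)} = \left(-13\right) \left(-1\right) 5^{2} \left(2 + 5\right) = 13 \cdot 25 \cdot 7 = 13 \cdot 175 = 2275$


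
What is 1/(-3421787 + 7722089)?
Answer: 1/4300302 ≈ 2.3254e-7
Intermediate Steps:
1/(-3421787 + 7722089) = 1/4300302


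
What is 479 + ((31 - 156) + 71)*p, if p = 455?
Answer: -24091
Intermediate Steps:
479 + ((31 - 156) + 71)*p = 479 + ((31 - 156) + 71)*455 = 479 + (-125 + 71)*455 = 479 - 54*455 = 479 - 24570 = -24091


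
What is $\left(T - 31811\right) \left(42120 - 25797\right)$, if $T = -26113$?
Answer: $-945493452$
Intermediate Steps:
$\left(T - 31811\right) \left(42120 - 25797\right) = \left(-26113 - 31811\right) \left(42120 - 25797\right) = \left(-57924\right) 16323 = -945493452$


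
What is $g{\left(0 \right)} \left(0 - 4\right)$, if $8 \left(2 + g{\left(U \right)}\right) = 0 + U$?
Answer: $8$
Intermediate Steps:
$g{\left(U \right)} = -2 + \frac{U}{8}$ ($g{\left(U \right)} = -2 + \frac{0 + U}{8} = -2 + \frac{U}{8}$)
$g{\left(0 \right)} \left(0 - 4\right) = \left(-2 + \frac{1}{8} \cdot 0\right) \left(0 - 4\right) = \left(-2 + 0\right) \left(0 - 4\right) = \left(-2\right) \left(-4\right) = 8$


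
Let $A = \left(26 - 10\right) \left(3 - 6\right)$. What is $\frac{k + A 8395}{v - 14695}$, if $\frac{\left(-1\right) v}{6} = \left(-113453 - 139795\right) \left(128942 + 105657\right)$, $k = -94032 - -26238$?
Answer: $- \frac{470754}{356470350617} \approx -1.3206 \cdot 10^{-6}$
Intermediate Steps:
$A = -48$ ($A = 16 \left(-3\right) = -48$)
$k = -67794$ ($k = -94032 + 26238 = -67794$)
$v = 356470365312$ ($v = - 6 \left(-113453 - 139795\right) \left(128942 + 105657\right) = - 6 \left(\left(-253248\right) 234599\right) = \left(-6\right) \left(-59411727552\right) = 356470365312$)
$\frac{k + A 8395}{v - 14695} = \frac{-67794 - 402960}{356470365312 - 14695} = \frac{-67794 - 402960}{356470350617} = \left(-470754\right) \frac{1}{356470350617} = - \frac{470754}{356470350617}$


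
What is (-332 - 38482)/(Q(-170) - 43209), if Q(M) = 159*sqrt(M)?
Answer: 186346014/207923939 + 685714*I*sqrt(170)/207923939 ≈ 0.89622 + 0.042999*I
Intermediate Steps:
(-332 - 38482)/(Q(-170) - 43209) = (-332 - 38482)/(159*sqrt(-170) - 43209) = -38814/(159*(I*sqrt(170)) - 43209) = -38814/(159*I*sqrt(170) - 43209) = -38814/(-43209 + 159*I*sqrt(170))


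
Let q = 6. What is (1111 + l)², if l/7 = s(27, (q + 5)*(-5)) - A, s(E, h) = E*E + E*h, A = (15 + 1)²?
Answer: 35676729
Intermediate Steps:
A = 256 (A = 16² = 256)
s(E, h) = E² + E*h
l = -7084 (l = 7*(27*(27 + (6 + 5)*(-5)) - 1*256) = 7*(27*(27 + 11*(-5)) - 256) = 7*(27*(27 - 55) - 256) = 7*(27*(-28) - 256) = 7*(-756 - 256) = 7*(-1012) = -7084)
(1111 + l)² = (1111 - 7084)² = (-5973)² = 35676729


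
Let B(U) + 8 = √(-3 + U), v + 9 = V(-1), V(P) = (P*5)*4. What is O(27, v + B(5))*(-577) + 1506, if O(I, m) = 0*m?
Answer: 1506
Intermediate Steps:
V(P) = 20*P (V(P) = (5*P)*4 = 20*P)
v = -29 (v = -9 + 20*(-1) = -9 - 20 = -29)
B(U) = -8 + √(-3 + U)
O(I, m) = 0
O(27, v + B(5))*(-577) + 1506 = 0*(-577) + 1506 = 0 + 1506 = 1506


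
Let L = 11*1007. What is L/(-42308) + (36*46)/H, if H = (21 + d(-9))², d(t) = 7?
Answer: 548015/296156 ≈ 1.8504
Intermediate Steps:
L = 11077
H = 784 (H = (21 + 7)² = 28² = 784)
L/(-42308) + (36*46)/H = 11077/(-42308) + (36*46)/784 = 11077*(-1/42308) + 1656*(1/784) = -11077/42308 + 207/98 = 548015/296156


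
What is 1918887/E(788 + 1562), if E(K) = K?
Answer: 1918887/2350 ≈ 816.55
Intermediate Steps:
1918887/E(788 + 1562) = 1918887/(788 + 1562) = 1918887/2350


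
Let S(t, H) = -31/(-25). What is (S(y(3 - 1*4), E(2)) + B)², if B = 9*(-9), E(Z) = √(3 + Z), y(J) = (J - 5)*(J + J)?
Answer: 3976036/625 ≈ 6361.7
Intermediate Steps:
y(J) = 2*J*(-5 + J) (y(J) = (-5 + J)*(2*J) = 2*J*(-5 + J))
S(t, H) = 31/25 (S(t, H) = -31*(-1/25) = 31/25)
B = -81
(S(y(3 - 1*4), E(2)) + B)² = (31/25 - 81)² = (-1994/25)² = 3976036/625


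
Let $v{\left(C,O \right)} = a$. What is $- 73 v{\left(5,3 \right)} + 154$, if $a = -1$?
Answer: $227$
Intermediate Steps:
$v{\left(C,O \right)} = -1$
$- 73 v{\left(5,3 \right)} + 154 = \left(-73\right) \left(-1\right) + 154 = 73 + 154 = 227$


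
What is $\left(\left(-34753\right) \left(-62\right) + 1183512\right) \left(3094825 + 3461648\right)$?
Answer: $21886805055654$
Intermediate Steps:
$\left(\left(-34753\right) \left(-62\right) + 1183512\right) \left(3094825 + 3461648\right) = \left(2154686 + 1183512\right) 6556473 = 3338198 \cdot 6556473 = 21886805055654$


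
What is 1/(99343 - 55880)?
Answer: 1/43463 ≈ 2.3008e-5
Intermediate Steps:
1/(99343 - 55880) = 1/43463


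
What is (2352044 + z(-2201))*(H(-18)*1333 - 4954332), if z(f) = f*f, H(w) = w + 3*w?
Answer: -36344263755060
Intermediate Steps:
H(w) = 4*w
z(f) = f²
(2352044 + z(-2201))*(H(-18)*1333 - 4954332) = (2352044 + (-2201)²)*((4*(-18))*1333 - 4954332) = (2352044 + 4844401)*(-72*1333 - 4954332) = 7196445*(-95976 - 4954332) = 7196445*(-5050308) = -36344263755060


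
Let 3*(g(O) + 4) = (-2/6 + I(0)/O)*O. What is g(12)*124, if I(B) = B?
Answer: -1984/3 ≈ -661.33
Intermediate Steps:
g(O) = -4 - O/9 (g(O) = -4 + ((-2/6 + 0/O)*O)/3 = -4 + ((-2*⅙ + 0)*O)/3 = -4 + ((-⅓ + 0)*O)/3 = -4 + (-O/3)/3 = -4 - O/9)
g(12)*124 = (-4 - ⅑*12)*124 = (-4 - 4/3)*124 = -16/3*124 = -1984/3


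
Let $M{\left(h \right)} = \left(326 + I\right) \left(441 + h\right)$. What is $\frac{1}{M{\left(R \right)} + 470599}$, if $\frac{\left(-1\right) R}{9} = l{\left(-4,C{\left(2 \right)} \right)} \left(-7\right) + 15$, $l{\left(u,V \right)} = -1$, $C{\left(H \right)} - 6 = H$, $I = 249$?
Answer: $\frac{1}{610324} \approx 1.6385 \cdot 10^{-6}$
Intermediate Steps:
$C{\left(H \right)} = 6 + H$
$R = -198$ ($R = - 9 \left(\left(-1\right) \left(-7\right) + 15\right) = - 9 \left(7 + 15\right) = \left(-9\right) 22 = -198$)
$M{\left(h \right)} = 253575 + 575 h$ ($M{\left(h \right)} = \left(326 + 249\right) \left(441 + h\right) = 575 \left(441 + h\right) = 253575 + 575 h$)
$\frac{1}{M{\left(R \right)} + 470599} = \frac{1}{\left(253575 + 575 \left(-198\right)\right) + 470599} = \frac{1}{\left(253575 - 113850\right) + 470599} = \frac{1}{139725 + 470599} = \frac{1}{610324}$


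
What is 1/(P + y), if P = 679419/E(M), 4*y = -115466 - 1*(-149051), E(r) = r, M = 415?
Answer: 1660/16655451 ≈ 9.9667e-5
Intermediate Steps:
y = 33585/4 (y = (-115466 - 1*(-149051))/4 = (-115466 + 149051)/4 = (1/4)*33585 = 33585/4 ≈ 8396.3)
P = 679419/415 ≈ 1637.2
1/(P + y) = 1/(679419/415 + 33585/4) = 1/(16655451/1660) = 1660/16655451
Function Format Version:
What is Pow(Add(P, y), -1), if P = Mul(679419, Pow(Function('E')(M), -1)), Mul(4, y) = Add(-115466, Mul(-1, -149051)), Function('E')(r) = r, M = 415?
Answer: Rational(1660, 16655451) ≈ 9.9667e-5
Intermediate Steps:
y = Rational(33585, 4) (y = Mul(Rational(1, 4), Add(-115466, Mul(-1, -149051))) = Mul(Rational(1, 4), Add(-115466, 149051)) = Mul(Rational(1, 4), 33585) = Rational(33585, 4) ≈ 8396.3)
P = Rational(679419, 415) (P = Mul(679419, Pow(415, -1)) = Mul(679419, Rational(1, 415)) = Rational(679419, 415) ≈ 1637.2)
Pow(Add(P, y), -1) = Pow(Add(Rational(679419, 415), Rational(33585, 4)), -1) = Pow(Rational(16655451, 1660), -1) = Rational(1660, 16655451)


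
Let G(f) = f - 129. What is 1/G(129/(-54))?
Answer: -18/2365 ≈ -0.0076110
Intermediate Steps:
G(f) = -129 + f
1/G(129/(-54)) = 1/(-129 + 129/(-54)) = 1/(-129 + 129*(-1/54)) = 1/(-129 - 43/18) = 1/(-2365/18) = -18/2365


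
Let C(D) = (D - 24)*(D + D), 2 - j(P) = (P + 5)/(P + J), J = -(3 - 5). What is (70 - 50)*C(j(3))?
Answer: -1888/5 ≈ -377.60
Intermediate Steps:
J = 2 (J = -1*(-2) = 2)
j(P) = 2 - (5 + P)/(2 + P) (j(P) = 2 - (P + 5)/(P + 2) = 2 - (5 + P)/(2 + P))
C(D) = 2*D*(-24 + D) (C(D) = (-24 + D)*(2*D) = 2*D*(-24 + D))
(70 - 50)*C(j(3)) = (70 - 50)*(2*((-1 + 3)/(2 + 3))*(-24 + (-1 + 3)/(2 + 3))) = 20*(2*(2/5)*(-24 + 2/5)) = 20*(2*((⅕)*2)*(-24 + (⅕)*2)) = 20*(2*(⅖)*(-24 + ⅖)) = 20*(2*(⅖)*(-118/5)) = 20*(-472/25) = -1888/5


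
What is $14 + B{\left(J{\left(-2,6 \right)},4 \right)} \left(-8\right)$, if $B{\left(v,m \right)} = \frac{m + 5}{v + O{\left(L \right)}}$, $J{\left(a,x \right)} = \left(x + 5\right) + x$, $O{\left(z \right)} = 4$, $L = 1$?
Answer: $\frac{74}{7} \approx 10.571$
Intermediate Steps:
$J{\left(a,x \right)} = 5 + 2 x$ ($J{\left(a,x \right)} = \left(5 + x\right) + x = 5 + 2 x$)
$B{\left(v,m \right)} = \frac{5 + m}{4 + v}$ ($B{\left(v,m \right)} = \frac{m + 5}{v + 4} = \frac{5 + m}{4 + v}$)
$14 + B{\left(J{\left(-2,6 \right)},4 \right)} \left(-8\right) = 14 + \frac{5 + 4}{4 + \left(5 + 2 \cdot 6\right)} \left(-8\right) = 14 + \frac{1}{4 + \left(5 + 12\right)} 9 \left(-8\right) = 14 + \frac{1}{4 + 17} \cdot 9 \left(-8\right) = 14 + \frac{1}{21} \cdot 9 \left(-8\right) = 14 + \frac{3}{7} \left(-8\right) = 14 - \frac{24}{7} = \frac{74}{7}$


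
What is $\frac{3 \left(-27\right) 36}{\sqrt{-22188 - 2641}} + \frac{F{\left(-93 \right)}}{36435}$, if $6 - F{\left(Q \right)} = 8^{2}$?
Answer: $- \frac{58}{36435} + \frac{2916 i \sqrt{24829}}{24829} \approx -0.0015919 + 18.506 i$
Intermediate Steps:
$F{\left(Q \right)} = -58$ ($F{\left(Q \right)} = 6 - 8^{2} = 6 - 64 = -58$)
$\frac{3 \left(-27\right) 36}{\sqrt{-22188 - 2641}} + \frac{F{\left(-93 \right)}}{36435} = \frac{3 \left(-27\right) 36}{\sqrt{-22188 - 2641}} - \frac{58}{36435} = \frac{\left(-81\right) 36}{\sqrt{-24829}} - \frac{58}{36435} = - \frac{2916}{i \sqrt{24829}} - \frac{58}{36435} = - 2916 \left(- \frac{i \sqrt{24829}}{24829}\right) - \frac{58}{36435} = \frac{2916 i \sqrt{24829}}{24829} - \frac{58}{36435} = - \frac{58}{36435} + \frac{2916 i \sqrt{24829}}{24829}$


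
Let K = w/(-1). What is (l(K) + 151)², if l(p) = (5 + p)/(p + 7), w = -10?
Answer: 6666724/289 ≈ 23068.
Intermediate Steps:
K = 10 (K = -10/(-1) = -10*(-1) = 10)
l(p) = (5 + p)/(7 + p)
(l(K) + 151)² = ((5 + 10)/(7 + 10) + 151)² = (15/17 + 151)² = (2582/17)² = 6666724/289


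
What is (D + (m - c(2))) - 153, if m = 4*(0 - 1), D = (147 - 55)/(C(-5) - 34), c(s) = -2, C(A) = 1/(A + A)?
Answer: -53775/341 ≈ -157.70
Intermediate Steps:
C(A) = 1/(2*A)
D = -920/341 (D = (147 - 55)/((½)/(-5) - 34) = 92/((½)*(-⅕) - 34) = 92/(-⅒ - 34) = 92/(-341/10) = 92*(-10/341) = -920/341 ≈ -2.6979)
m = -4 (m = 4*(-1) = -4)
(D + (m - c(2))) - 153 = (-920/341 + (-4 - 1*(-2))) - 153 = (-920/341 + (-4 + 2)) - 153 = (-920/341 - 2) - 153 = -1602/341 - 153 = -53775/341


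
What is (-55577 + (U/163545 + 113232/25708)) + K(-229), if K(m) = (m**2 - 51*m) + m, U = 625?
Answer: 1748701987049/210220743 ≈ 8318.4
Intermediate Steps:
K(m) = m**2 - 50*m
(-55577 + (U/163545 + 113232/25708)) + K(-229) = (-55577 + (625/163545 + 113232/25708)) - 229*(-50 - 229) = (-55577 + (625*(1/163545) + 113232*(1/25708))) - 229*(-279) = (-55577 + (125/32709 + 28308/6427)) + 63891 = (-55577 + 926729747/210220743) + 63891 = -11682511503964/210220743 + 63891 = 1748701987049/210220743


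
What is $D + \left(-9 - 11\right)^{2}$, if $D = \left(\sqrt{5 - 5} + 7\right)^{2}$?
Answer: $449$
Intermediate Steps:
$D = 49$ ($D = \left(\sqrt{0} + 7\right)^{2} = \left(0 + 7\right)^{2} = 7^{2} = 49$)
$D + \left(-9 - 11\right)^{2} = 49 + \left(-9 - 11\right)^{2} = 49 + \left(-20\right)^{2} = 49 + 400 = 449$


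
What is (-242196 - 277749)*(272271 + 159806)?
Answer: -224656275765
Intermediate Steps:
(-242196 - 277749)*(272271 + 159806) = -519945*432077 = -224656275765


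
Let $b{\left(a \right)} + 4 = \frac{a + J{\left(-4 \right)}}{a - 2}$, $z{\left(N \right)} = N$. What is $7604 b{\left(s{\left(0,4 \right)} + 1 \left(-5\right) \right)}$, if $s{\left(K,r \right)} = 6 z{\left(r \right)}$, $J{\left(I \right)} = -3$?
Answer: $- \frac{395408}{17} \approx -23259.0$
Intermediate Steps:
$s{\left(K,r \right)} = 6 r$
$b{\left(a \right)} = -4 + \frac{-3 + a}{-2 + a}$ ($b{\left(a \right)} = -4 + \frac{a - 3}{a - 2} = -4 + \frac{-3 + a}{-2 + a}$)
$7604 b{\left(s{\left(0,4 \right)} + 1 \left(-5\right) \right)} = 7604 \frac{5 - 3 \left(6 \cdot 4 + 1 \left(-5\right)\right)}{-2 + \left(6 \cdot 4 + 1 \left(-5\right)\right)} = 7604 \frac{5 - 3 \left(24 - 5\right)}{-2 + \left(24 - 5\right)} = 7604 \frac{5 - 57}{-2 + 19} = 7604 \frac{5 - 57}{17} = 7604 \cdot \frac{1}{17} \left(-52\right) = 7604 \left(- \frac{52}{17}\right) = - \frac{395408}{17}$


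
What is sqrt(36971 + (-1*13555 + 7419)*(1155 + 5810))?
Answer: I*sqrt(42700269) ≈ 6534.5*I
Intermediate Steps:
sqrt(36971 + (-1*13555 + 7419)*(1155 + 5810)) = sqrt(36971 + (-13555 + 7419)*6965) = sqrt(36971 - 6136*6965) = sqrt(36971 - 42737240) = sqrt(-42700269) = I*sqrt(42700269)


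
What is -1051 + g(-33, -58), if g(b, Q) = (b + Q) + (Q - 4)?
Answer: -1204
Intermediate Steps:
g(b, Q) = -4 + b + 2*Q (g(b, Q) = (Q + b) + (-4 + Q) = -4 + b + 2*Q)
-1051 + g(-33, -58) = -1051 + (-4 - 33 + 2*(-58)) = -1051 + (-4 - 33 - 116) = -1051 - 153 = -1204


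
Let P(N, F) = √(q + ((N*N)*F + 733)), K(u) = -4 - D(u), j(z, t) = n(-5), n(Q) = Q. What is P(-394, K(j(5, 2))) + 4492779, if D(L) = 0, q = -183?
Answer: 4492779 + I*√620394 ≈ 4.4928e+6 + 787.65*I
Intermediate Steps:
j(z, t) = -5
K(u) = -4 (K(u) = -4 - 1*0 = -4 + 0 = -4)
P(N, F) = √(550 + F*N²) (P(N, F) = √(-183 + ((N*N)*F + 733)) = √(-183 + (N²*F + 733)) = √(-183 + (F*N² + 733)) = √(-183 + (733 + F*N²)) = √(550 + F*N²))
P(-394, K(j(5, 2))) + 4492779 = √(550 - 4*(-394)²) + 4492779 = √(550 - 4*155236) + 4492779 = √(550 - 620944) + 4492779 = √(-620394) + 4492779 = I*√620394 + 4492779 = 4492779 + I*√620394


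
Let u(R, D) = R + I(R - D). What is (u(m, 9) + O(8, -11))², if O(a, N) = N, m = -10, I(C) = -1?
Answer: 484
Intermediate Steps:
u(R, D) = -1 + R (u(R, D) = R - 1 = -1 + R)
(u(m, 9) + O(8, -11))² = ((-1 - 10) - 11)² = (-11 - 11)² = (-22)² = 484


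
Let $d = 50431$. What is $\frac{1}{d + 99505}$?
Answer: $\frac{1}{149936} \approx 6.6695 \cdot 10^{-6}$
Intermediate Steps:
$\frac{1}{d + 99505} = \frac{1}{50431 + 99505} = \frac{1}{149936}$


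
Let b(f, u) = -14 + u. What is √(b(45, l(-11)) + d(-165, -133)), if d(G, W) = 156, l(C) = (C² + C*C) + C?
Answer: √373 ≈ 19.313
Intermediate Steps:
l(C) = C + 2*C² (l(C) = (C² + C²) + C = 2*C² + C = C + 2*C²)
√(b(45, l(-11)) + d(-165, -133)) = √((-14 - 11*(1 + 2*(-11))) + 156) = √((-14 - 11*(1 - 22)) + 156) = √((-14 - 11*(-21)) + 156) = √((-14 + 231) + 156) = √(217 + 156) = √373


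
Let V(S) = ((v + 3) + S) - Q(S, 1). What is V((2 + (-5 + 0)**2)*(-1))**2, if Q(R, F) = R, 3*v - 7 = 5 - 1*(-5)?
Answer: 676/9 ≈ 75.111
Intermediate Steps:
v = 17/3 (v = 7/3 + (5 - 1*(-5))/3 = 7/3 + (5 + 5)/3 = 7/3 + (1/3)*10 = 7/3 + 10/3 = 17/3 ≈ 5.6667)
V(S) = 26/3 (V(S) = ((17/3 + 3) + S) - S = (26/3 + S) - S = 26/3)
V((2 + (-5 + 0)**2)*(-1))**2 = (26/3)**2 = 676/9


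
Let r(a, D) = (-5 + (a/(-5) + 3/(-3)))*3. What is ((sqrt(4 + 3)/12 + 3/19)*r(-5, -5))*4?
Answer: -180/19 - 5*sqrt(7) ≈ -22.702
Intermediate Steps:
r(a, D) = -18 - 3*a/5 (r(a, D) = (-5 + (a*(-1/5) + 3*(-1/3)))*3 = (-5 + (-a/5 - 1))*3 = (-5 + (-1 - a/5))*3 = (-6 - a/5)*3 = -18 - 3*a/5)
((sqrt(4 + 3)/12 + 3/19)*r(-5, -5))*4 = ((sqrt(4 + 3)/12 + 3/19)*(-18 - 3/5*(-5)))*4 = ((sqrt(7)*(1/12) + 3*(1/19))*(-18 + 3))*4 = ((sqrt(7)/12 + 3/19)*(-15))*4 = ((3/19 + sqrt(7)/12)*(-15))*4 = (-45/19 - 5*sqrt(7)/4)*4 = -180/19 - 5*sqrt(7)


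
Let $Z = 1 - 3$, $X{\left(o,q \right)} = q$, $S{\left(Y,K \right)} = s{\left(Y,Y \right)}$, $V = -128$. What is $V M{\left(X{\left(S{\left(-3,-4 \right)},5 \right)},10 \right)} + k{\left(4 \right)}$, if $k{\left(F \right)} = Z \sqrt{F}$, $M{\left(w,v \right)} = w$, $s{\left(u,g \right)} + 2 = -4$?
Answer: $-644$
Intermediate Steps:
$s{\left(u,g \right)} = -6$ ($s{\left(u,g \right)} = -2 - 4 = -6$)
$S{\left(Y,K \right)} = -6$
$Z = -2$
$k{\left(F \right)} = - 2 \sqrt{F}$
$V M{\left(X{\left(S{\left(-3,-4 \right)},5 \right)},10 \right)} + k{\left(4 \right)} = \left(-128\right) 5 - 2 \sqrt{4} = -640 - 4 = -644$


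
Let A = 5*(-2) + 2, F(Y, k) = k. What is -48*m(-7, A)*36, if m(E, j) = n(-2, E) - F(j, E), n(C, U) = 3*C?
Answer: -1728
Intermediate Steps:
A = -8 (A = -10 + 2 = -8)
m(E, j) = -6 - E (m(E, j) = 3*(-2) - E = -6 - E)
-48*m(-7, A)*36 = -48*(-6 - 1*(-7))*36 = -48*(-6 + 7)*36 = -48*1*36 = -48*36 = -1728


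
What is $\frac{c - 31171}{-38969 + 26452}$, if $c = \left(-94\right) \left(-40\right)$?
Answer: $\frac{27411}{12517} \approx 2.1899$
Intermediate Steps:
$c = 3760$
$\frac{c - 31171}{-38969 + 26452} = \frac{3760 - 31171}{-38969 + 26452} = \frac{3760 - 31171}{-12517} = \left(-27411\right) \left(- \frac{1}{12517}\right) = \frac{27411}{12517}$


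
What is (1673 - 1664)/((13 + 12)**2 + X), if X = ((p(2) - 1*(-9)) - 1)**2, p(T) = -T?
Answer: 9/661 ≈ 0.013616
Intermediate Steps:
X = 36 (X = ((-1*2 - 1*(-9)) - 1)**2 = ((-2 + 9) - 1)**2 = (7 - 1)**2 = 6**2 = 36)
(1673 - 1664)/((13 + 12)**2 + X) = (1673 - 1664)/((13 + 12)**2 + 36) = 9/(25**2 + 36) = 9/(625 + 36) = 9/661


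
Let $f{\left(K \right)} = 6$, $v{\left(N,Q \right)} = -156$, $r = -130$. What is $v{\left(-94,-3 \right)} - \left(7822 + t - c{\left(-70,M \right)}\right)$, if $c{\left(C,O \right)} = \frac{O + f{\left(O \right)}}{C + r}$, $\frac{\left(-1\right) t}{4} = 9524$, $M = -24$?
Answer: $\frac{3011809}{100} \approx 30118.0$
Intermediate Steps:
$t = -38096$ ($t = \left(-4\right) 9524 = -38096$)
$c{\left(C,O \right)} = \frac{6 + O}{-130 + C}$ ($c{\left(C,O \right)} = \frac{O + 6}{C - 130} = \frac{6 + O}{-130 + C}$)
$v{\left(-94,-3 \right)} - \left(7822 + t - c{\left(-70,M \right)}\right) = -156 + \left(\frac{6 - 24}{-130 - 70} - \left(7822 - 38096\right)\right) = -156 + \left(\frac{1}{-200} \left(-18\right) - -30274\right) = -156 + \left(\left(- \frac{1}{200}\right) \left(-18\right) + 30274\right) = -156 + \left(\frac{9}{100} + 30274\right) = -156 + \frac{3027409}{100} = \frac{3011809}{100}$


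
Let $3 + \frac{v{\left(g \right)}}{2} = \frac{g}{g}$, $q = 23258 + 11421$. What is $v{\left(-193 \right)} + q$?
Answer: $34675$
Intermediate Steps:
$q = 34679$
$v{\left(g \right)} = -4$ ($v{\left(g \right)} = -6 + 2 \frac{g}{g} = -6 + 2 \cdot 1 = -6 + 2 = -4$)
$v{\left(-193 \right)} + q = -4 + 34679 = 34675$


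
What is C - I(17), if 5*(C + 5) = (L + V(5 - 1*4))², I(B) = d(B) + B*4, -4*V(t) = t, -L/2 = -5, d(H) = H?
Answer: -5679/80 ≈ -70.988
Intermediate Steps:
L = 10 (L = -2*(-5) = 10)
V(t) = -t/4
I(B) = 5*B (I(B) = B + B*4 = B + 4*B = 5*B)
C = 1121/80 (C = -5 + (10 - (5 - 1*4)/4)²/5 = -5 + (10 - (5 - 4)/4)²/5 = -5 + (10 - ¼*1)²/5 = -5 + (10 - ¼)²/5 = -5 + (39/4)²/5 = -5 + (⅕)*(1521/16) = -5 + 1521/80 = 1121/80 ≈ 14.012)
C - I(17) = 1121/80 - 5*17 = 1121/80 - 1*85 = 1121/80 - 85 = -5679/80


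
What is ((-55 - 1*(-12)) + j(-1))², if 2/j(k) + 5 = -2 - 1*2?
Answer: 151321/81 ≈ 1868.2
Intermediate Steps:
j(k) = -2/9 (j(k) = 2/(-5 + (-2 - 1*2)) = 2/(-5 + (-2 - 2)) = 2/(-5 - 4) = 2/(-9) = 2*(-⅑) = -2/9)
((-55 - 1*(-12)) + j(-1))² = ((-55 - 1*(-12)) - 2/9)² = ((-55 + 12) - 2/9)² = (-43 - 2/9)² = (-389/9)² = 151321/81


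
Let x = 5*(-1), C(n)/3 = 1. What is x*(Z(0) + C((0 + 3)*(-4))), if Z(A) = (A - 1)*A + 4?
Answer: -35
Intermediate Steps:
Z(A) = 4 + A*(-1 + A) (Z(A) = (-1 + A)*A + 4 = A*(-1 + A) + 4 = 4 + A*(-1 + A))
C(n) = 3 (C(n) = 3*1 = 3)
x = -5
x*(Z(0) + C((0 + 3)*(-4))) = -5*((4 + 0² - 1*0) + 3) = -5*((4 + 0 + 0) + 3) = -5*(4 + 3) = -5*7 = -35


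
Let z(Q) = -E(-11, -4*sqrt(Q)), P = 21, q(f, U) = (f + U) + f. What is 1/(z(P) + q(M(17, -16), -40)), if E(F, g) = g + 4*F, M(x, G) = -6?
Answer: 1/34 + sqrt(21)/68 ≈ 0.096803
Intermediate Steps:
q(f, U) = U + 2*f (q(f, U) = (U + f) + f = U + 2*f)
z(Q) = 44 + 4*sqrt(Q) (z(Q) = -(-4*sqrt(Q) + 4*(-11)) = -(-4*sqrt(Q) - 44) = -(-44 - 4*sqrt(Q)) = 44 + 4*sqrt(Q))
1/(z(P) + q(M(17, -16), -40)) = 1/((44 + 4*sqrt(21)) + (-40 + 2*(-6))) = 1/((44 + 4*sqrt(21)) + (-40 - 12)) = 1/((44 + 4*sqrt(21)) - 52) = 1/(-8 + 4*sqrt(21))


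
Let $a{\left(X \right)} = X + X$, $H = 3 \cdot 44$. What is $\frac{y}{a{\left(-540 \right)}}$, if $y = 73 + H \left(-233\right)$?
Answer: $\frac{30683}{1080} \approx 28.41$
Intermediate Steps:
$H = 132$
$a{\left(X \right)} = 2 X$
$y = -30683$ ($y = 73 + 132 \left(-233\right) = 73 - 30756 = -30683$)
$\frac{y}{a{\left(-540 \right)}} = - \frac{30683}{2 \left(-540\right)} = - \frac{30683}{-1080} = \left(-30683\right) \left(- \frac{1}{1080}\right) = \frac{30683}{1080}$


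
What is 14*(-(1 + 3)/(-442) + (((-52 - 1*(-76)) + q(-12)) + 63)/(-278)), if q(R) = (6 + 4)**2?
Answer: -285397/30719 ≈ -9.2906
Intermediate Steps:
q(R) = 100 (q(R) = 10**2 = 100)
14*(-(1 + 3)/(-442) + (((-52 - 1*(-76)) + q(-12)) + 63)/(-278)) = 14*(-(1 + 3)/(-442) + (((-52 - 1*(-76)) + 100) + 63)/(-278)) = 14*(-1*4*(-1/442) + (((-52 + 76) + 100) + 63)*(-1/278)) = 14*(-4*(-1/442) + ((24 + 100) + 63)*(-1/278)) = 14*(2/221 + (124 + 63)*(-1/278)) = 14*(2/221 + 187*(-1/278)) = 14*(2/221 - 187/278) = 14*(-40771/61438) = -285397/30719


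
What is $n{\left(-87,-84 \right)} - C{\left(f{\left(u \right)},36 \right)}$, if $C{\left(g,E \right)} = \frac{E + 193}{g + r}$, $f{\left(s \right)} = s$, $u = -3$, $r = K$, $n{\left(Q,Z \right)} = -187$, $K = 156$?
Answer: $- \frac{28840}{153} \approx -188.5$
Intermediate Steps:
$r = 156$
$C{\left(g,E \right)} = \frac{193 + E}{156 + g}$ ($C{\left(g,E \right)} = \frac{E + 193}{g + 156} = \frac{193 + E}{156 + g}$)
$n{\left(-87,-84 \right)} - C{\left(f{\left(u \right)},36 \right)} = -187 - \frac{193 + 36}{156 - 3} = -187 - \frac{1}{153} \cdot 229 = -187 - \frac{229}{153} = - \frac{28840}{153}$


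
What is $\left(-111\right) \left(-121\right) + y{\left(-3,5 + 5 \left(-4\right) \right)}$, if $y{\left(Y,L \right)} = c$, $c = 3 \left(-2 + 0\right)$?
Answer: $13425$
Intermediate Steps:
$c = -6$ ($c = 3 \left(-2\right) = -6$)
$y{\left(Y,L \right)} = -6$
$\left(-111\right) \left(-121\right) + y{\left(-3,5 + 5 \left(-4\right) \right)} = \left(-111\right) \left(-121\right) - 6 = 13431 - 6 = 13425$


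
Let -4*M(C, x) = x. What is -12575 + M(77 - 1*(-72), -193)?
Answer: -50107/4 ≈ -12527.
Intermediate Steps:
M(C, x) = -x/4
-12575 + M(77 - 1*(-72), -193) = -12575 - 1/4*(-193) = -12575 + 193/4 = -50107/4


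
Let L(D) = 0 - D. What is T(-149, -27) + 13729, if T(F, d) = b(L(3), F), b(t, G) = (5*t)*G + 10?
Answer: 15974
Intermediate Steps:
L(D) = -D
b(t, G) = 10 + 5*G*t (b(t, G) = 5*G*t + 10 = 10 + 5*G*t)
T(F, d) = 10 - 15*F (T(F, d) = 10 + 5*F*(-1*3) = 10 + 5*F*(-3) = 10 - 15*F)
T(-149, -27) + 13729 = (10 - 15*(-149)) + 13729 = (10 + 2235) + 13729 = 2245 + 13729 = 15974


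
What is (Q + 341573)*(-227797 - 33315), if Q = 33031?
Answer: -97813599648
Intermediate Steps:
(Q + 341573)*(-227797 - 33315) = (33031 + 341573)*(-227797 - 33315) = 374604*(-261112) = -97813599648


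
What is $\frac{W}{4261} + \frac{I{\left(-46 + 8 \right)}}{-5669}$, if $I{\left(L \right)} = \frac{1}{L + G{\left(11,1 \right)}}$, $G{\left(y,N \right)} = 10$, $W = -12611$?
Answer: $- \frac{2001764991}{676357052} \approx -2.9596$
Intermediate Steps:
$I{\left(L \right)} = \frac{1}{10 + L}$ ($I{\left(L \right)} = \frac{1}{L + 10} = \frac{1}{10 + L}$)
$\frac{W}{4261} + \frac{I{\left(-46 + 8 \right)}}{-5669} = - \frac{12611}{4261} + \frac{1}{\left(10 + \left(-46 + 8\right)\right) \left(-5669\right)} = \left(-12611\right) \frac{1}{4261} + \frac{1}{10 - 38} \left(- \frac{1}{5669}\right) = - \frac{12611}{4261} + \frac{1}{-28} \left(- \frac{1}{5669}\right) = - \frac{12611}{4261} - - \frac{1}{158732} = - \frac{12611}{4261} + \frac{1}{158732} = - \frac{2001764991}{676357052}$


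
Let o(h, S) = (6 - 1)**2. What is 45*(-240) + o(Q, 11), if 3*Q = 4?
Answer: -10775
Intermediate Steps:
Q = 4/3 (Q = (1/3)*4 = 4/3 ≈ 1.3333)
o(h, S) = 25 (o(h, S) = 5**2 = 25)
45*(-240) + o(Q, 11) = 45*(-240) + 25 = -10800 + 25 = -10775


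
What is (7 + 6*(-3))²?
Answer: 121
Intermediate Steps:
(7 + 6*(-3))² = (7 - 18)² = (-11)² = 121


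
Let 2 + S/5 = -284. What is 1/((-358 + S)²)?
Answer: 1/3196944 ≈ 3.1280e-7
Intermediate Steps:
S = -1430 (S = -10 + 5*(-284) = -10 - 1420 = -1430)
1/((-358 + S)²) = 1/((-358 - 1430)²) = 1/((-1788)²) = 1/3196944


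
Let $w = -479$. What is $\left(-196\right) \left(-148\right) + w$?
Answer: $28529$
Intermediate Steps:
$\left(-196\right) \left(-148\right) + w = \left(-196\right) \left(-148\right) - 479 = 29008 - 479 = 28529$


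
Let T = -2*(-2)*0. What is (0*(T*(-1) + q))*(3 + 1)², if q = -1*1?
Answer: 0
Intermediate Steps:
q = -1
T = 0 (T = 4*0 = 0)
(0*(T*(-1) + q))*(3 + 1)² = (0*(0*(-1) - 1))*(3 + 1)² = (0*(0 - 1))*4² = (0*(-1))*16 = 0*16 = 0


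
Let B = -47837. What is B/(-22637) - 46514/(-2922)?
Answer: 596358566/33072657 ≈ 18.032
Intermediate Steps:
B/(-22637) - 46514/(-2922) = -47837/(-22637) - 46514/(-2922) = -47837*(-1/22637) - 46514*(-1/2922) = 47837/22637 + 23257/1461 = 596358566/33072657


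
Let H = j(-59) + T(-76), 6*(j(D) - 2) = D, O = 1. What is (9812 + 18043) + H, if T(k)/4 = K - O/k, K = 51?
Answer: 3197839/114 ≈ 28051.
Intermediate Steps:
T(k) = 204 - 4/k (T(k) = 4*(51 - 1/k) = 204 - 4/k)
j(D) = 2 + D/6
H = 22369/114 (H = (2 + (1/6)*(-59)) + (204 - 4/(-76)) = (2 - 59/6) + (204 - 4*(-1/76)) = -47/6 + (204 + 1/19) = -47/6 + 3877/19 = 22369/114 ≈ 196.22)
(9812 + 18043) + H = (9812 + 18043) + 22369/114 = 27855 + 22369/114 = 3197839/114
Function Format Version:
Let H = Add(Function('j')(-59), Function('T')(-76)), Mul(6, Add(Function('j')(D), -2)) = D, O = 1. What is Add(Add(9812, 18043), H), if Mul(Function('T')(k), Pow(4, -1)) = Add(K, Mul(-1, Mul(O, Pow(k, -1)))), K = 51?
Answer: Rational(3197839, 114) ≈ 28051.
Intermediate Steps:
Function('T')(k) = Add(204, Mul(-4, Pow(k, -1))) (Function('T')(k) = Mul(4, Add(51, Mul(-1, Mul(1, Pow(k, -1))))) = Mul(4, Add(51, Mul(-1, Pow(k, -1)))) = Add(204, Mul(-4, Pow(k, -1))))
Function('j')(D) = Add(2, Mul(Rational(1, 6), D))
H = Rational(22369, 114) (H = Add(Add(2, Mul(Rational(1, 6), -59)), Add(204, Mul(-4, Pow(-76, -1)))) = Add(Add(2, Rational(-59, 6)), Add(204, Mul(-4, Rational(-1, 76)))) = Add(Rational(-47, 6), Add(204, Rational(1, 19))) = Add(Rational(-47, 6), Rational(3877, 19)) = Rational(22369, 114) ≈ 196.22)
Add(Add(9812, 18043), H) = Add(Add(9812, 18043), Rational(22369, 114)) = Add(27855, Rational(22369, 114)) = Rational(3197839, 114)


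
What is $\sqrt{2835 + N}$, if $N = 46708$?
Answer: $\sqrt{49543} \approx 222.58$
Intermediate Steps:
$\sqrt{2835 + N} = \sqrt{2835 + 46708} = \sqrt{49543}$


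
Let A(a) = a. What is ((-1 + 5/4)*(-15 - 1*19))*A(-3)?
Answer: 51/2 ≈ 25.500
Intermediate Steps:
((-1 + 5/4)*(-15 - 1*19))*A(-3) = ((-1 + 5/4)*(-15 - 1*19))*(-3) = ((-1 + (¼)*5)*(-15 - 19))*(-3) = ((-1 + 5/4)*(-34))*(-3) = ((¼)*(-34))*(-3) = -17/2*(-3) = 51/2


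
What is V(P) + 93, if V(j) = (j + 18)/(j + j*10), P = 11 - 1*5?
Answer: 1027/11 ≈ 93.364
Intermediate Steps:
P = 6 (P = 11 - 5 = 6)
V(j) = (18 + j)/(11*j) (V(j) = (18 + j)/(j + 10*j) = (18 + j)/((11*j)) = (18 + j)*(1/(11*j)) = (18 + j)/(11*j))
V(P) + 93 = (1/11)*(18 + 6)/6 + 93 = (1/11)*(1/6)*24 + 93 = 4/11 + 93 = 1027/11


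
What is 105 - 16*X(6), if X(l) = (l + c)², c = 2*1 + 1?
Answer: -1191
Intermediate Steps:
c = 3 (c = 2 + 1 = 3)
X(l) = (3 + l)² (X(l) = (l + 3)² = (3 + l)²)
105 - 16*X(6) = 105 - 16*(3 + 6)² = 105 - 16*9² = 105 - 16*81 = 105 - 1296 = -1191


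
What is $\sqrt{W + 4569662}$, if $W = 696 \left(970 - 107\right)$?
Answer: $\sqrt{5170310} \approx 2273.8$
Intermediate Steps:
$W = 600648$ ($W = 696 \cdot 863 = 600648$)
$\sqrt{W + 4569662} = \sqrt{600648 + 4569662} = \sqrt{5170310}$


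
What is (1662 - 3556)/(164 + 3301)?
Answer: -1894/3465 ≈ -0.54661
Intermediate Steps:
(1662 - 3556)/(164 + 3301) = -1894/3465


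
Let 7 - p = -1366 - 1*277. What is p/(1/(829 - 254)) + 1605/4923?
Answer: 1556899285/1641 ≈ 9.4875e+5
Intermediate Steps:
p = 1650 (p = 7 - (-1366 - 1*277) = 7 - (-1366 - 277) = 7 - 1*(-1643) = 7 + 1643 = 1650)
p/(1/(829 - 254)) + 1605/4923 = 1650/(1/(829 - 254)) + 1605/4923 = 1650/(1/575) + 1605*(1/4923) = 1650/(1/575) + 535/1641 = 1650*575 + 535/1641 = 948750 + 535/1641 = 1556899285/1641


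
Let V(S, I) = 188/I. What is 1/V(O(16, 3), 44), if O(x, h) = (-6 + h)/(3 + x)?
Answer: 11/47 ≈ 0.23404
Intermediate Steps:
O(x, h) = (-6 + h)/(3 + x)
1/V(O(16, 3), 44) = 1/(188/44) = 1/(188*(1/44)) = 1/(47/11) = 11/47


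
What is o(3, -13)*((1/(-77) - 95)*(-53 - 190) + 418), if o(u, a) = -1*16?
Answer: -28959584/77 ≈ -3.7610e+5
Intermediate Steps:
o(u, a) = -16
o(3, -13)*((1/(-77) - 95)*(-53 - 190) + 418) = -16*((1/(-77) - 95)*(-53 - 190) + 418) = -16*((-1/77 - 95)*(-243) + 418) = -16*(-7316/77*(-243) + 418) = -16*(1777788/77 + 418) = -16*1809974/77 = -28959584/77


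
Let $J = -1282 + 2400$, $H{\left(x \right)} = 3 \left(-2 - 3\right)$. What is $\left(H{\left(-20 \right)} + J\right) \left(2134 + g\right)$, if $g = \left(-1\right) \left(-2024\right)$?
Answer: $4586274$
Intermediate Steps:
$H{\left(x \right)} = -15$ ($H{\left(x \right)} = 3 \left(-5\right) = -15$)
$J = 1118$
$g = 2024$
$\left(H{\left(-20 \right)} + J\right) \left(2134 + g\right) = \left(-15 + 1118\right) \left(2134 + 2024\right) = 1103 \cdot 4158 = 4586274$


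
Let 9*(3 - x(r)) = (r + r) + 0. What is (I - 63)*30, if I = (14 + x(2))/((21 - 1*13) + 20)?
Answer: -78635/42 ≈ -1872.3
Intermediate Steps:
x(r) = 3 - 2*r/9 (x(r) = 3 - ((r + r) + 0)/9 = 3 - (2*r + 0)/9 = 3 - 2*r/9)
I = 149/252 (I = (14 + (3 - 2/9*2))/((21 - 1*13) + 20) = (14 + (3 - 4/9))/((21 - 13) + 20) = (14 + 23/9)/(8 + 20) = (149/9)/28 = (149/9)*(1/28) = 149/252 ≈ 0.59127)
(I - 63)*30 = (149/252 - 63)*30 = -15727/252*30 = -78635/42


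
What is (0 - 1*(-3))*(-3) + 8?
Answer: -1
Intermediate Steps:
(0 - 1*(-3))*(-3) + 8 = (0 + 3)*(-3) + 8 = 3*(-3) + 8 = -9 + 8 = -1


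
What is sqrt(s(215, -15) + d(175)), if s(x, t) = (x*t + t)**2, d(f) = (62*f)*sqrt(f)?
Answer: 5*sqrt(419904 + 2170*sqrt(7)) ≈ 3262.1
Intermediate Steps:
d(f) = 62*f**(3/2)
s(x, t) = (t + t*x)**2 (s(x, t) = (t*x + t)**2 = (t + t*x)**2)
sqrt(s(215, -15) + d(175)) = sqrt((-15)**2*(1 + 215)**2 + 62*175**(3/2)) = sqrt(225*216**2 + 62*(875*sqrt(7))) = sqrt(225*46656 + 54250*sqrt(7)) = sqrt(10497600 + 54250*sqrt(7))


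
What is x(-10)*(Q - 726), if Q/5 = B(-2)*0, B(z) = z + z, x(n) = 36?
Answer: -26136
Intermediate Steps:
B(z) = 2*z
Q = 0 (Q = 5*((2*(-2))*0) = 5*(-4*0) = 5*0 = 0)
x(-10)*(Q - 726) = 36*(0 - 726) = 36*(-726) = -26136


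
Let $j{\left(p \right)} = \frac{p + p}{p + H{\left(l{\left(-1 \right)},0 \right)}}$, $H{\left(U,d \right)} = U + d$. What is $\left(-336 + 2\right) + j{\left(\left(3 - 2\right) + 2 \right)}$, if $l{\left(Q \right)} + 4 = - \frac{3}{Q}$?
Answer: $-331$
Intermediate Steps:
$l{\left(Q \right)} = -4 - \frac{3}{Q}$
$j{\left(p \right)} = \frac{2 p}{-1 + p}$ ($j{\left(p \right)} = \frac{p + p}{p + \left(\left(-4 - \frac{3}{-1}\right) + 0\right)} = \frac{2 p}{p + \left(\left(-4 - -3\right) + 0\right)} = \frac{2 p}{p + \left(\left(-4 + 3\right) + 0\right)} = \frac{2 p}{p + \left(-1 + 0\right)} = \frac{2 p}{p - 1} = \frac{2 p}{-1 + p}$)
$\left(-336 + 2\right) + j{\left(\left(3 - 2\right) + 2 \right)} = \left(-336 + 2\right) + \frac{2 \left(\left(3 - 2\right) + 2\right)}{-1 + \left(\left(3 - 2\right) + 2\right)} = -334 + \frac{2 \left(1 + 2\right)}{-1 + \left(1 + 2\right)} = -334 + 2 \cdot 3 \frac{1}{-1 + 3} = -334 + 2 \cdot 3 \cdot \frac{1}{2} = -334 + 3 = -331$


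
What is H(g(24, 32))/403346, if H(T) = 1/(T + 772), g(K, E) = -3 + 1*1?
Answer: 1/310576420 ≈ 3.2198e-9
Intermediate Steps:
g(K, E) = -2 (g(K, E) = -3 + 1 = -2)
H(T) = 1/(772 + T)
H(g(24, 32))/403346 = 1/((772 - 2)*403346) = (1/403346)/770 = (1/770)*(1/403346) = 1/310576420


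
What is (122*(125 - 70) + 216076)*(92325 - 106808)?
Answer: -3226609638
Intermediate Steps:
(122*(125 - 70) + 216076)*(92325 - 106808) = (122*55 + 216076)*(-14483) = (6710 + 216076)*(-14483) = 222786*(-14483) = -3226609638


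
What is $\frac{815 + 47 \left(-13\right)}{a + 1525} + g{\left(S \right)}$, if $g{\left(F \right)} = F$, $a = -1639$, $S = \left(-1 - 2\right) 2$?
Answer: $- \frac{148}{19} \approx -7.7895$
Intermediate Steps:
$S = -6$ ($S = \left(-3\right) 2 = -6$)
$\frac{815 + 47 \left(-13\right)}{a + 1525} + g{\left(S \right)} = \frac{815 + 47 \left(-13\right)}{-1639 + 1525} - 6 = \frac{815 - 611}{-114} - 6 = 204 \left(- \frac{1}{114}\right) - 6 = - \frac{34}{19} - 6 = - \frac{148}{19}$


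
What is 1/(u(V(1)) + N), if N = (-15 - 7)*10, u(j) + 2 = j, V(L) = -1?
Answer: -1/223 ≈ -0.0044843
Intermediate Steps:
u(j) = -2 + j
N = -220 (N = -22*10 = -220)
1/(u(V(1)) + N) = 1/((-2 - 1) - 220) = 1/(-3 - 220) = 1/(-223) = -1/223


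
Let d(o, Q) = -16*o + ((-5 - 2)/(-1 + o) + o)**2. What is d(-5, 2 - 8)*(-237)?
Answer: -269311/12 ≈ -22443.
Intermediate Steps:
d(o, Q) = (o - 7/(-1 + o))**2 - 16*o (d(o, Q) = -16*o + (-7/(-1 + o) + o)**2 = -16*o + (o - 7/(-1 + o))**2 = (o - 7/(-1 + o))**2 - 16*o)
d(-5, 2 - 8)*(-237) = (-16*(-5) + (7 - 5 - 1*(-5)**2)**2/(-1 - 5)**2)*(-237) = (80 + (7 - 5 - 1*25)**2/(-6)**2)*(-237) = (80 + (7 - 5 - 25)**2/36)*(-237) = (80 + (1/36)*(-23)**2)*(-237) = (80 + (1/36)*529)*(-237) = (80 + 529/36)*(-237) = (3409/36)*(-237) = -269311/12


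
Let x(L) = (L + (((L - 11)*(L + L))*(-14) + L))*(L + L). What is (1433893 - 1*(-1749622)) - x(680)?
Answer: 17324687515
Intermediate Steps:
x(L) = 2*L*(2*L - 28*L*(-11 + L)) (x(L) = (L + (((-11 + L)*(2*L))*(-14) + L))*(2*L) = (L + ((2*L*(-11 + L))*(-14) + L))*(2*L) = (L + (-28*L*(-11 + L) + L))*(2*L) = (L + (L - 28*L*(-11 + L)))*(2*L) = (2*L - 28*L*(-11 + L))*(2*L) = 2*L*(2*L - 28*L*(-11 + L)))
(1433893 - 1*(-1749622)) - x(680) = (1433893 - 1*(-1749622)) - 680**2*(620 - 56*680) = (1433893 + 1749622) - 462400*(620 - 38080) = 3183515 - 462400*(-37460) = 3183515 - 1*(-17321504000) = 3183515 + 17321504000 = 17324687515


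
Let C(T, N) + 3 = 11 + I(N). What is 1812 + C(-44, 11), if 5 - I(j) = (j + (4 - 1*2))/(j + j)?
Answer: 40137/22 ≈ 1824.4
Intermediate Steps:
I(j) = 5 - (2 + j)/(2*j) (I(j) = 5 - (j + (4 - 1*2))/(j + j) = 5 - (j + (4 - 2))/(2*j) = 5 - (j + 2)*1/(2*j) = 5 - (2 + j)*1/(2*j) = 5 - (2 + j)/(2*j))
C(T, N) = 25/2 - 1/N (C(T, N) = -3 + (11 + (9/2 - 1/N)) = -3 + (31/2 - 1/N) = 25/2 - 1/N)
1812 + C(-44, 11) = 1812 + (25/2 - 1/11) = 1812 + 273/22 = 40137/22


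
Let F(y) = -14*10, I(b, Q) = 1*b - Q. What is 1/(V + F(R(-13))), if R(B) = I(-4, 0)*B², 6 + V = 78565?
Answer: 1/78419 ≈ 1.2752e-5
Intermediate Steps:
V = 78559 (V = -6 + 78565 = 78559)
I(b, Q) = b - Q
R(B) = -4*B² (R(B) = (-4 - 1*0)*B² = (-4 + 0)*B² = -4*B²)
F(y) = -140
1/(V + F(R(-13))) = 1/(78559 - 140) = 1/78419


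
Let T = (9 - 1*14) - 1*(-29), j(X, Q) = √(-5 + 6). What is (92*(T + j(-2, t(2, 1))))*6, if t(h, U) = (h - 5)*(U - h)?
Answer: 13800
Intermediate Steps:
t(h, U) = (-5 + h)*(U - h)
j(X, Q) = 1 (j(X, Q) = √1 = 1)
T = 24 (T = (9 - 14) + 29 = -5 + 29 = 24)
(92*(T + j(-2, t(2, 1))))*6 = (92*(24 + 1))*6 = (92*25)*6 = 2300*6 = 13800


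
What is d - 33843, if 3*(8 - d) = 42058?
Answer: -143563/3 ≈ -47854.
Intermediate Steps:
d = -42034/3 (d = 8 - 1/3*42058 = 8 - 42058/3 = -42034/3 ≈ -14011.)
d - 33843 = -42034/3 - 33843 = -143563/3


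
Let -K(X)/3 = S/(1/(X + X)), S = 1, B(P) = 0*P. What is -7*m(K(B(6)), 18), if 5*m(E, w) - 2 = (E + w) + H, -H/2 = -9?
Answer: -266/5 ≈ -53.200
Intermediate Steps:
H = 18 (H = -2*(-9) = 18)
B(P) = 0
K(X) = -6*X (K(X) = -3/(1/(X + X)) = -3/(1/(2*X)) = -3*2*X = -6*X)
m(E, w) = 4 + E/5 + w/5 (m(E, w) = 2/5 + ((E + w) + 18)/5 = 2/5 + (18 + E + w)/5 = 2/5 + (18/5 + E/5 + w/5) = 4 + E/5 + w/5)
-7*m(K(B(6)), 18) = -7*(4 + (-6*0)/5 + (1/5)*18) = -7*(4 + (1/5)*0 + 18/5) = -7*(4 + 0 + 18/5) = -7*38/5 = -266/5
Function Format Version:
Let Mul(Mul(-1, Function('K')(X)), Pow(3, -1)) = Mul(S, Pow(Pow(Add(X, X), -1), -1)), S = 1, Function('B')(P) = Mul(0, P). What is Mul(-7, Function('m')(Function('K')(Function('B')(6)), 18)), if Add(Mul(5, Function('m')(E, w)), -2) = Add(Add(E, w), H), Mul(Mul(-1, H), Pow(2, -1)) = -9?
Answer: Rational(-266, 5) ≈ -53.200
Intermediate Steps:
H = 18 (H = Mul(-2, -9) = 18)
Function('B')(P) = 0
Function('K')(X) = Mul(-6, X) (Function('K')(X) = Mul(-3, Mul(1, Pow(Pow(Add(X, X), -1), -1))) = Mul(-3, Mul(1, Pow(Pow(Mul(2, X), -1), -1))) = Mul(-3, Mul(1, Pow(Mul(Rational(1, 2), Pow(X, -1)), -1))) = Mul(-3, Mul(1, Mul(2, X))) = Mul(-3, Mul(2, X)) = Mul(-6, X))
Function('m')(E, w) = Add(4, Mul(Rational(1, 5), E), Mul(Rational(1, 5), w)) (Function('m')(E, w) = Add(Rational(2, 5), Mul(Rational(1, 5), Add(Add(E, w), 18))) = Add(Rational(2, 5), Mul(Rational(1, 5), Add(18, E, w))) = Add(Rational(2, 5), Add(Rational(18, 5), Mul(Rational(1, 5), E), Mul(Rational(1, 5), w))) = Add(4, Mul(Rational(1, 5), E), Mul(Rational(1, 5), w)))
Mul(-7, Function('m')(Function('K')(Function('B')(6)), 18)) = Mul(-7, Add(4, Mul(Rational(1, 5), Mul(-6, 0)), Mul(Rational(1, 5), 18))) = Mul(-7, Add(4, Mul(Rational(1, 5), 0), Rational(18, 5))) = Mul(-7, Add(4, 0, Rational(18, 5))) = Mul(-7, Rational(38, 5)) = Rational(-266, 5)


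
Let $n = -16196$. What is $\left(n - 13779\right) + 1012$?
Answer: $-28963$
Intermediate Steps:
$\left(n - 13779\right) + 1012 = \left(-16196 - 13779\right) + 1012 = -29975 + 1012 = -28963$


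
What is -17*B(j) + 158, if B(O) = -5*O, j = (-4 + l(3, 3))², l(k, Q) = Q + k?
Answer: 498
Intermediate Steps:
j = 4 (j = (-4 + (3 + 3))² = (-4 + 6)² = 2² = 4)
-17*B(j) + 158 = -(-85)*4 + 158 = -17*(-20) + 158 = 340 + 158 = 498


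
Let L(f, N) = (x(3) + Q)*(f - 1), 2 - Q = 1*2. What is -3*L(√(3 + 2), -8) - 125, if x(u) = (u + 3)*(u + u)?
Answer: -17 - 108*√5 ≈ -258.50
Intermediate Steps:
x(u) = 2*u*(3 + u) (x(u) = (3 + u)*(2*u) = 2*u*(3 + u))
Q = 0 (Q = 2 - 2 = 0)
L(f, N) = -36 + 36*f (L(f, N) = (2*3*(3 + 3) + 0)*(f - 1) = (2*3*6 + 0)*(-1 + f) = (36 + 0)*(-1 + f) = 36*(-1 + f) = -36 + 36*f)
-3*L(√(3 + 2), -8) - 125 = -3*(-36 + 36*√(3 + 2)) - 125 = -3*(-36 + 36*√5) - 125 = (108 - 108*√5) - 125 = -17 - 108*√5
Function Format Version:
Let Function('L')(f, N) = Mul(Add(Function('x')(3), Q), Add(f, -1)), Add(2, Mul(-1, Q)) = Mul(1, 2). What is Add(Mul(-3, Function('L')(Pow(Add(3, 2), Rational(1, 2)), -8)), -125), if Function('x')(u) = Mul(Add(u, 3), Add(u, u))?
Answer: Add(-17, Mul(-108, Pow(5, Rational(1, 2)))) ≈ -258.50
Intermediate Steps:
Function('x')(u) = Mul(2, u, Add(3, u)) (Function('x')(u) = Mul(Add(3, u), Mul(2, u)) = Mul(2, u, Add(3, u)))
Q = 0 (Q = Add(2, Mul(-1, Mul(1, 2))) = Add(2, Mul(-1, 2)) = Add(2, -2) = 0)
Function('L')(f, N) = Add(-36, Mul(36, f)) (Function('L')(f, N) = Mul(Add(Mul(2, 3, Add(3, 3)), 0), Add(f, -1)) = Mul(Add(Mul(2, 3, 6), 0), Add(-1, f)) = Mul(Add(36, 0), Add(-1, f)) = Mul(36, Add(-1, f)) = Add(-36, Mul(36, f)))
Add(Mul(-3, Function('L')(Pow(Add(3, 2), Rational(1, 2)), -8)), -125) = Add(Mul(-3, Add(-36, Mul(36, Pow(Add(3, 2), Rational(1, 2))))), -125) = Add(Mul(-3, Add(-36, Mul(36, Pow(5, Rational(1, 2))))), -125) = Add(Add(108, Mul(-108, Pow(5, Rational(1, 2)))), -125) = Add(-17, Mul(-108, Pow(5, Rational(1, 2))))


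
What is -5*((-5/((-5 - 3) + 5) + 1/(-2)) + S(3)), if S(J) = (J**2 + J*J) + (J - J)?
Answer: -575/6 ≈ -95.833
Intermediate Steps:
S(J) = 2*J**2 (S(J) = (J**2 + J**2) + 0 = 2*J**2 + 0 = 2*J**2)
-5*((-5/((-5 - 3) + 5) + 1/(-2)) + S(3)) = -5*((-5/((-5 - 3) + 5) + 1/(-2)) + 2*3**2) = -5*((-5/(-8 + 5) + 1*(-1/2)) + 2*9) = -5*((-5/(-3) - 1/2) + 18) = -5*((-5*(-1/3) - 1/2) + 18) = -5*((5/3 - 1/2) + 18) = -5*(7/6 + 18) = -5*115/6 = -575/6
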